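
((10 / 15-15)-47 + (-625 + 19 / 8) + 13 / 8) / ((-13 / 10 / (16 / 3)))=327520 / 117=2799.32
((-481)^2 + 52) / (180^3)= 231413 / 5832000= 0.04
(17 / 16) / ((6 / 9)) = 51 / 32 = 1.59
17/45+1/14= 283/630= 0.45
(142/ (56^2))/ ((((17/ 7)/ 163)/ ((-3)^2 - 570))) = -381909/ 224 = -1704.95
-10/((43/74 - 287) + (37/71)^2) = 3730340/106742689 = 0.03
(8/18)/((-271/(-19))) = 76/2439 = 0.03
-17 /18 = -0.94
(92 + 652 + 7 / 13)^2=93683041 / 169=554337.52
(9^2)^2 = 6561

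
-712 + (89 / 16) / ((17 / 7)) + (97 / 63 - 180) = -15219679 / 17136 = -888.17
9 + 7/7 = 10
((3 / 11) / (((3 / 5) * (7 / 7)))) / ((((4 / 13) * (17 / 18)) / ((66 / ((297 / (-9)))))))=-585 / 187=-3.13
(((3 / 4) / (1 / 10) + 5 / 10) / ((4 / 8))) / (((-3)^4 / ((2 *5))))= 160 / 81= 1.98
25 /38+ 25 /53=2275 /2014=1.13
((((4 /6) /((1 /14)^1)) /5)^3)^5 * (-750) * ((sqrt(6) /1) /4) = -2548827677619195478016 * sqrt(6) /1167717041015625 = -5346609.69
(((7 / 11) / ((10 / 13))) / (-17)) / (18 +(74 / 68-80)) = 91 / 113905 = 0.00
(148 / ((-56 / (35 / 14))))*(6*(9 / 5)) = -999 / 14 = -71.36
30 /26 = 15 /13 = 1.15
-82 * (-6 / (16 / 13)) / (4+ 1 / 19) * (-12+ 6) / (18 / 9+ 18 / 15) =-455715 / 2464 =-184.95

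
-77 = -77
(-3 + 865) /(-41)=-21.02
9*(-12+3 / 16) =-1701 / 16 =-106.31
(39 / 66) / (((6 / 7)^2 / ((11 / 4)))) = 637 / 288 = 2.21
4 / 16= 1 / 4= 0.25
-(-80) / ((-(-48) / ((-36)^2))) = 2160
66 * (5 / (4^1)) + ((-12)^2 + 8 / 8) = 455 / 2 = 227.50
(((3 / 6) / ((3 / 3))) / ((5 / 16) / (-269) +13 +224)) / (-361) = -2152 / 368235523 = -0.00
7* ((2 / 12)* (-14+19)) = 5.83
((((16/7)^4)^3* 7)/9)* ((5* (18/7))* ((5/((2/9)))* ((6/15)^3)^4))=10376293541461622784/135168820322265625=76.77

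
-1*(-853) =853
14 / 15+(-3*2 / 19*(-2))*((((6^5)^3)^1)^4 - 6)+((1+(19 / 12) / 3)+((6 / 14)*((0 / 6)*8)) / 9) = 105567144438288796176937144911353144349827436375617 / 3420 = 30867586093066899466940690000000000000000000000.00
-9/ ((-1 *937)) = 9/ 937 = 0.01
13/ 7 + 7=62/ 7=8.86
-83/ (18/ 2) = -83/ 9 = -9.22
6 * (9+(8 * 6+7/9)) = 1040/3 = 346.67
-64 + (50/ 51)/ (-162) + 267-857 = -2701699/ 4131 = -654.01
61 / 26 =2.35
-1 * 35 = -35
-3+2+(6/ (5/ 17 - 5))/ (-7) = -229/ 280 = -0.82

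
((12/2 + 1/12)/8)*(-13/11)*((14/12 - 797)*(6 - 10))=-4531475/1584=-2860.78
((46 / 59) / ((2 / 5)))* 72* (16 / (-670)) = -13248 / 3953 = -3.35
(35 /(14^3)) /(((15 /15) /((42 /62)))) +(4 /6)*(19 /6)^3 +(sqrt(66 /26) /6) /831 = sqrt(429) /64818 +2978021 /140616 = 21.18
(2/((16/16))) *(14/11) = 28/11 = 2.55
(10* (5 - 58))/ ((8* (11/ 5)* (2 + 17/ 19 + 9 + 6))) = -1.68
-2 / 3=-0.67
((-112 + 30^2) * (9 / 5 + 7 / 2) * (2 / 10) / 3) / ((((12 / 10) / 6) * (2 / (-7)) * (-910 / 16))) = 83528 / 975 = 85.67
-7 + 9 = 2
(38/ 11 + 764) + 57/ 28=237003/ 308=769.49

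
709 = 709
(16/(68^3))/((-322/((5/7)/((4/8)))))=-5/22147804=-0.00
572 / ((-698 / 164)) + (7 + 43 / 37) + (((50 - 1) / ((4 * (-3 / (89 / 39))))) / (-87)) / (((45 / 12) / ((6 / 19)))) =-1576153873064 / 12486935565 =-126.22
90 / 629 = 0.14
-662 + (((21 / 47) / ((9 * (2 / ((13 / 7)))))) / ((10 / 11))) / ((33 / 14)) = -2800169 / 4230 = -661.98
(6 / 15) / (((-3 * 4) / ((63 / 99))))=-7 / 330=-0.02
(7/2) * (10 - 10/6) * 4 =116.67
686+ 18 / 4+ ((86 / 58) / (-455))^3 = 3172647793258361 / 4594710779750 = 690.50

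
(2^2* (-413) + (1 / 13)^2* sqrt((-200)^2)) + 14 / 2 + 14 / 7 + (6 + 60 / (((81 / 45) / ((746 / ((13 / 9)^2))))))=1737747 / 169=10282.53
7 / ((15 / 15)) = 7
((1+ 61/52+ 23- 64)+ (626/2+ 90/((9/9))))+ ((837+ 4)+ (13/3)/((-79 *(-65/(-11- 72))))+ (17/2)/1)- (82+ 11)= 69051559/61620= 1120.60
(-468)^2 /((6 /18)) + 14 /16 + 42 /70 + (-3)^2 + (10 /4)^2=26283549 /40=657088.72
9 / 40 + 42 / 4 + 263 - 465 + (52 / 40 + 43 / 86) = -7579 / 40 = -189.48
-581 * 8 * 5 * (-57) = 1324680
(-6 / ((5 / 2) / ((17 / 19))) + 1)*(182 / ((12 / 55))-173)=-432403 / 570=-758.60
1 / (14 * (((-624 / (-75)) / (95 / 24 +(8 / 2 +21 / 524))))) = 628675 / 9155328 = 0.07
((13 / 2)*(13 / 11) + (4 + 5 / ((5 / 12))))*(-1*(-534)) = 139107 / 11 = 12646.09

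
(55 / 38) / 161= 55 / 6118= 0.01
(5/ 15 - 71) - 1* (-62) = -26/ 3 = -8.67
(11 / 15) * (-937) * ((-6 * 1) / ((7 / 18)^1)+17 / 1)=-113377 / 105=-1079.78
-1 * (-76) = 76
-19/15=-1.27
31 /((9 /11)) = 341 /9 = 37.89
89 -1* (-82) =171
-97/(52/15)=-1455/52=-27.98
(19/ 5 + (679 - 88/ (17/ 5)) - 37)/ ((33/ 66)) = 1239.84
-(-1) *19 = 19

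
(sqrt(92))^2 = 92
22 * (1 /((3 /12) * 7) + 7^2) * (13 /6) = 2362.90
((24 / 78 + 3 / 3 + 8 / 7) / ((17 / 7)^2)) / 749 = 223 / 401999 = 0.00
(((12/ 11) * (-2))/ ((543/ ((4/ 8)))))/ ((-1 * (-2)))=-2/ 1991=-0.00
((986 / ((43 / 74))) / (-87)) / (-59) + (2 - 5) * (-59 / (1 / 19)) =25598309 / 7611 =3363.33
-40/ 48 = -5/ 6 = -0.83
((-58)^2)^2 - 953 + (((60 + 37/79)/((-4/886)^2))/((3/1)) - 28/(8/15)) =11664566467/948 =12304395.01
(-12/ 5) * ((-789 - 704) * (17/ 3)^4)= 498787412/ 135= 3694721.57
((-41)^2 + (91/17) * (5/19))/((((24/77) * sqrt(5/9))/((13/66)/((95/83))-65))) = -773092802573 * sqrt(5)/3682200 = -469471.53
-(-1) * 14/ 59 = 14/ 59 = 0.24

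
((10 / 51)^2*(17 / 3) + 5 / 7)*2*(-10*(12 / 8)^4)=-44925 / 476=-94.38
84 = 84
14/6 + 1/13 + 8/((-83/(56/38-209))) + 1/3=1398955/61503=22.75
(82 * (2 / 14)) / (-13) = -82 / 91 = -0.90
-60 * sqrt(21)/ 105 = -4 * sqrt(21)/ 7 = -2.62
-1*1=-1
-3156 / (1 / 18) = -56808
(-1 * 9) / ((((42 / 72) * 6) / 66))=-1188 / 7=-169.71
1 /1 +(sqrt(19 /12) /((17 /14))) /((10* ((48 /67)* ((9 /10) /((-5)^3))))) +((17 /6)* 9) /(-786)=507 /524- 58625* sqrt(57) /22032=-19.12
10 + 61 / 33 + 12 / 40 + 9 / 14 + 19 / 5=16.59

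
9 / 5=1.80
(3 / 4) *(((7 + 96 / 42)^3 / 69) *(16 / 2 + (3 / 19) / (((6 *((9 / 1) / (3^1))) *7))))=1753480625 / 25181688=69.63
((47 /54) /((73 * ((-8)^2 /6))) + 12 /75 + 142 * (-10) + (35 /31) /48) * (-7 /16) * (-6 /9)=-323874649861 /782092800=-414.11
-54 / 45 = -6 / 5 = -1.20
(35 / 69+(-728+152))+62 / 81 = -1070717 / 1863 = -574.73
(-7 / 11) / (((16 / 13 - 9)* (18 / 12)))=182 / 3333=0.05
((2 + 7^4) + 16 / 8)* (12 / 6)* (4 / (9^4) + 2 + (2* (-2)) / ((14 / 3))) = 5500.08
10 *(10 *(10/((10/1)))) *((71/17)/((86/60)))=213000/731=291.38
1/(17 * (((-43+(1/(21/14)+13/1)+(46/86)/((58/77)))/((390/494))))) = -112230/69173357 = -0.00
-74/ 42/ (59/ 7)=-0.21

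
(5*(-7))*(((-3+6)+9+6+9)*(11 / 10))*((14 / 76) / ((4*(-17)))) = 14553 / 5168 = 2.82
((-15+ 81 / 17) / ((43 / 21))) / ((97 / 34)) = -7308 / 4171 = -1.75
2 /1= 2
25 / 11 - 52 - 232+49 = -2560 / 11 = -232.73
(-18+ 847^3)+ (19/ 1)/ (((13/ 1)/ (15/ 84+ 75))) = 221182967415/ 364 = 607645514.88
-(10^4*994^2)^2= -97621513729600000000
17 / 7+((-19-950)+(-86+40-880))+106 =-12506 / 7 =-1786.57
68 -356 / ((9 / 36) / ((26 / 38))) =-17220 / 19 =-906.32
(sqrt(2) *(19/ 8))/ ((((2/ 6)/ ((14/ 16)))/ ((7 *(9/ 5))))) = 25137 *sqrt(2)/ 320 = 111.09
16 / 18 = 8 / 9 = 0.89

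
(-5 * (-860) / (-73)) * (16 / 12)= -17200 / 219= -78.54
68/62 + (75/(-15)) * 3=-431/31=-13.90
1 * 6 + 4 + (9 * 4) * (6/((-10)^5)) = 124973/12500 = 10.00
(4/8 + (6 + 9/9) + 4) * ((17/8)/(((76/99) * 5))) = 38709/6080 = 6.37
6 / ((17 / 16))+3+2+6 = 283 / 17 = 16.65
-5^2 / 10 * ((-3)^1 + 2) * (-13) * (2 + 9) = -715 / 2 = -357.50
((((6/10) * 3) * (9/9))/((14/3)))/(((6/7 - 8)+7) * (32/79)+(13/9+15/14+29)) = 19197/1565665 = 0.01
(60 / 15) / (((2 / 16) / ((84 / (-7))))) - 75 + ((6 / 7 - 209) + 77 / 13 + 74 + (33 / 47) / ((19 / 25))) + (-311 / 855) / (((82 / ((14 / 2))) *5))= -586.30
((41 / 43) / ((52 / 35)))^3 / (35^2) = 2412235 / 11179320256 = 0.00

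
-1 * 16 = -16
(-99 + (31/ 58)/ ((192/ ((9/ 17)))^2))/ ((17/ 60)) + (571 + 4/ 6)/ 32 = -290229324085/ 875378688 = -331.55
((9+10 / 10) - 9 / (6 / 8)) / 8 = -1 / 4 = -0.25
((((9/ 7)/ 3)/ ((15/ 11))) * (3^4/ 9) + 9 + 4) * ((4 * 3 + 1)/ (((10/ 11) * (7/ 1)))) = 32.34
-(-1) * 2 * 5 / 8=5 / 4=1.25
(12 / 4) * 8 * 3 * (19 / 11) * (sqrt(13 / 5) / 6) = 228 * sqrt(65) / 55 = 33.42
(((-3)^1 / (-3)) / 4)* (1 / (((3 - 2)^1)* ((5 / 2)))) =1 / 10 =0.10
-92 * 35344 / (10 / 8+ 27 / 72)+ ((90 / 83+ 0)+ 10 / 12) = -12954553217 / 6474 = -2001012.24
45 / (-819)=-5 / 91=-0.05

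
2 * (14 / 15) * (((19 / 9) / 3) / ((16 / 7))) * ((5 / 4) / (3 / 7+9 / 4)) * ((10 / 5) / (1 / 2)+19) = 149891 / 24300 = 6.17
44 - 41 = 3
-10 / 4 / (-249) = 5 / 498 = 0.01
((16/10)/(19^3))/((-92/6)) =-12/788785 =-0.00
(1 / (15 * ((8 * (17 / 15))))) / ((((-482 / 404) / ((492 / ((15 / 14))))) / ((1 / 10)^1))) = -28987 / 102425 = -0.28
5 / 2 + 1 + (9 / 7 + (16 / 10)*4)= 783 / 70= 11.19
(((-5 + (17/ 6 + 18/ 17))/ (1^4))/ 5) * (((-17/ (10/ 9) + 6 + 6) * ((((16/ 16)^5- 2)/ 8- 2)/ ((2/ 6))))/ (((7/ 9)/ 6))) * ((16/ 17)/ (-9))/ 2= 11187/ 5950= 1.88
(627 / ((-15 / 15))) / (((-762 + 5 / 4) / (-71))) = -178068 / 3043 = -58.52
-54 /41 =-1.32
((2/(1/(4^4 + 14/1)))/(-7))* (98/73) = -7560/73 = -103.56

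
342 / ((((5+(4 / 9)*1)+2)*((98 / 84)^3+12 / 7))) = 4653936 / 334531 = 13.91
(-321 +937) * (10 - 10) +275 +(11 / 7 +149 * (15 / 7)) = 4171 / 7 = 595.86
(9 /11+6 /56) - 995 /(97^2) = 0.82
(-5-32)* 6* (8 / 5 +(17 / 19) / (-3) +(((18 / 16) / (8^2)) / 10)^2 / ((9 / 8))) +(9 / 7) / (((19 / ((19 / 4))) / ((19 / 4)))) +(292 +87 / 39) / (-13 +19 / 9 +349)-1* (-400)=57505253831611 / 507070054400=113.41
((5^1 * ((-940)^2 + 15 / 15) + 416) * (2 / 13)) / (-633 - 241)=-777.75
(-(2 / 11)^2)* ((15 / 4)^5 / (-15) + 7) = 43457 / 30976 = 1.40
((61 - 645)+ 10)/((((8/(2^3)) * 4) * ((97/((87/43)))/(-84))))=1048698/4171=251.43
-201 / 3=-67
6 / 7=0.86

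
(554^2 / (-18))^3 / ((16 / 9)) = -451729667968489 / 162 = -2788454740546.23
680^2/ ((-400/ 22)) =-25432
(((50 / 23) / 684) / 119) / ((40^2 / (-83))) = -83 / 59907456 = -0.00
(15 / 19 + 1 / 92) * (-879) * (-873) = 1073546433 / 1748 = 614157.00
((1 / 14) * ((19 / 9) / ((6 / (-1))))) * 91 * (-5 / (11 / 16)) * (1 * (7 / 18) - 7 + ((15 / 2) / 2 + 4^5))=45399835 / 2673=16984.60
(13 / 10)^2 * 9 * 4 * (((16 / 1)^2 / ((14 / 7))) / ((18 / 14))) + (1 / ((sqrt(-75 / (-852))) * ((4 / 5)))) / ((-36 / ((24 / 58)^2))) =151424 / 25- 2 * sqrt(71) / 841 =6056.94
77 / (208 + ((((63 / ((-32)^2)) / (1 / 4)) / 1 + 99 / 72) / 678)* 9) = 4454912 / 12035293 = 0.37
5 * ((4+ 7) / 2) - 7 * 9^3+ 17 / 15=-152231 / 30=-5074.37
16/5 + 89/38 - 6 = -87/190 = -0.46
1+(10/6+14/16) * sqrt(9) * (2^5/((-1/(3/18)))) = -119/3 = -39.67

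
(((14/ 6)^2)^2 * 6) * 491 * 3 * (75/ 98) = 601475/ 3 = 200491.67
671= 671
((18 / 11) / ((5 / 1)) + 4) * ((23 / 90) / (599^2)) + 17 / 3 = 5032186762 / 888032475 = 5.67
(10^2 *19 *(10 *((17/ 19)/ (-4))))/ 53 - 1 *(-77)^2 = -318487/ 53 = -6009.19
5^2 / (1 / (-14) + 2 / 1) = 350 / 27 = 12.96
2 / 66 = 1 / 33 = 0.03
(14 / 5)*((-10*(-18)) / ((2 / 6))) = 1512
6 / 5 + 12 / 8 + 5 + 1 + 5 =137 / 10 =13.70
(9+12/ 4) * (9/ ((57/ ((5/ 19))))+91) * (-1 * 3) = -3277.50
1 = 1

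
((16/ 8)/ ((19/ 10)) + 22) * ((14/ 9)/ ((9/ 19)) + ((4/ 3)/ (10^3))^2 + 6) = 3431000657/ 16031250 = 214.02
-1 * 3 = -3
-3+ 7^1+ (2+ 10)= 16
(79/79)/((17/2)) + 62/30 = 2.18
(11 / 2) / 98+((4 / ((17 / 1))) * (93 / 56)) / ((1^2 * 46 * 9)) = 3280 / 57477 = 0.06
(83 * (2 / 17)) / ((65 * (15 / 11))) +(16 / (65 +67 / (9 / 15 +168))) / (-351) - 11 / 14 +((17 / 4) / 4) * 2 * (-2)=-37812627673 / 7675749900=-4.93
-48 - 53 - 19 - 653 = -773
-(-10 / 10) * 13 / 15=13 / 15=0.87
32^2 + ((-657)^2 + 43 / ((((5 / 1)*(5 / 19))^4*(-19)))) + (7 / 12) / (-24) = 48675624823769 / 112500000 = 432672.22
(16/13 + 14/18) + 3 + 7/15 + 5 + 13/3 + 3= 10418/585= 17.81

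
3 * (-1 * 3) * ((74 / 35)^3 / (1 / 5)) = -3647016 / 8575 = -425.31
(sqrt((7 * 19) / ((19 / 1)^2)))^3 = 7 * sqrt(133) / 361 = 0.22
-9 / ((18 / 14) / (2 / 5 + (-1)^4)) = -49 / 5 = -9.80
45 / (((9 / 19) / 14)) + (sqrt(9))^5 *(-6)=-128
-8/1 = -8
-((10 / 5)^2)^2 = -16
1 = 1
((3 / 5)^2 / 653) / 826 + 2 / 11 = 26968999 / 148328950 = 0.18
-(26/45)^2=-676/2025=-0.33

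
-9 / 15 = -3 / 5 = -0.60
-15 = -15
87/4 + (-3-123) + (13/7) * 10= -2399/28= -85.68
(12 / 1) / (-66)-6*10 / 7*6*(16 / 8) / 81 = -1006 / 693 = -1.45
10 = 10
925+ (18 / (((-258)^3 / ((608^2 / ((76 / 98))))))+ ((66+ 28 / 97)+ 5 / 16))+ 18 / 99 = 4036536111503 / 4072030512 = 991.28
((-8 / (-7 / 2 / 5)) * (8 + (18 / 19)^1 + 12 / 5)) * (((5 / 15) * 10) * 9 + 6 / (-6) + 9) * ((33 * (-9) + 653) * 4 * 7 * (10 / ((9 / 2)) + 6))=3635050496 / 9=403894499.56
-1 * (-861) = 861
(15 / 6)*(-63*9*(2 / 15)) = -189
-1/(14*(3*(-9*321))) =0.00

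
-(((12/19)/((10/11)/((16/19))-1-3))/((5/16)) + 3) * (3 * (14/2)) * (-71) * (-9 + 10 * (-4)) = -168617.72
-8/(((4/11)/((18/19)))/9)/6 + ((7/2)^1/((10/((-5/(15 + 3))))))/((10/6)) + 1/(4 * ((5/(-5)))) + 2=-67423/2280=-29.57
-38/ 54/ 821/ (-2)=19/ 44334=0.00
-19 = -19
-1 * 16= -16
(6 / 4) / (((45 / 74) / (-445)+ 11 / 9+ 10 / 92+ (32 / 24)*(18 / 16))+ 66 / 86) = 87932979 / 210862885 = 0.42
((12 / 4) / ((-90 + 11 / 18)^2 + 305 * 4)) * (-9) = -8748 / 2984161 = -0.00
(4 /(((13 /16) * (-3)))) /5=-0.33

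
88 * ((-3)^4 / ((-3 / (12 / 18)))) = -1584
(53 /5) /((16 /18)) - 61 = -1963 /40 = -49.08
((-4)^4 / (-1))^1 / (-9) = 256 / 9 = 28.44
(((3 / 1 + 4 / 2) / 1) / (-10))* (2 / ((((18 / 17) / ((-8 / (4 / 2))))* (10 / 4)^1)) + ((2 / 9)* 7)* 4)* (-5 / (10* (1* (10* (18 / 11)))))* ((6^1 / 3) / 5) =22 / 1125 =0.02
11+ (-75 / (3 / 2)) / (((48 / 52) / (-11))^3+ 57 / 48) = -345702093 / 11106457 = -31.13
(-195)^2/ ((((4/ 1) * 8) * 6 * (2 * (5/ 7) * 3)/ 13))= 76895/ 128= 600.74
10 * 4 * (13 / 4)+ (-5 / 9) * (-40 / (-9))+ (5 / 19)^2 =3731155 / 29241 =127.60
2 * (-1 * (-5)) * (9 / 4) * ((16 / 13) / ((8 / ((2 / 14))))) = 45 / 91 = 0.49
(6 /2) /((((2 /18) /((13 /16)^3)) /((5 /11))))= 296595 /45056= 6.58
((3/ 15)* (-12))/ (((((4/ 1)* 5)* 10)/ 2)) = -3/ 125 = -0.02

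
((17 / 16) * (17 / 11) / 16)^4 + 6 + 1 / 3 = 1194790634706307 / 188647848542208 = 6.33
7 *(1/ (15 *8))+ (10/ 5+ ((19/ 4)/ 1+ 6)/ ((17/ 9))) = 15809/ 2040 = 7.75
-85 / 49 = -1.73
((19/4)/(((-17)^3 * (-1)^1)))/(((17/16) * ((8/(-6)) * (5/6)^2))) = -2052/2088025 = -0.00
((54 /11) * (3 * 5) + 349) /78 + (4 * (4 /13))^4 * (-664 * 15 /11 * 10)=-39154099747 /1885026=-20771.12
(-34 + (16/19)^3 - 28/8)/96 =-506233/1316928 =-0.38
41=41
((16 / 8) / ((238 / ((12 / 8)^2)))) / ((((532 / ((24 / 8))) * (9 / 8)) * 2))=3 / 63308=0.00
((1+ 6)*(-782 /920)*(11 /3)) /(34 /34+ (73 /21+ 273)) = -9163 /116540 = -0.08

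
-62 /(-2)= 31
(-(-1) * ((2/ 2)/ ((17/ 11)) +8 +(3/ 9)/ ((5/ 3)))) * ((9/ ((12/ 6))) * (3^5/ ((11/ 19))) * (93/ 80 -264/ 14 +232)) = 234380402901/ 65450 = 3581060.40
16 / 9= 1.78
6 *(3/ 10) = 1.80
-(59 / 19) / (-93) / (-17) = -59 / 30039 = -0.00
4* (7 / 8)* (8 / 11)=2.55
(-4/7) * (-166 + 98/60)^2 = -24314761/1575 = -15437.94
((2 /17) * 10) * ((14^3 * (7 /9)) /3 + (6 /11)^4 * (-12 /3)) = 5621687200 /6720219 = 836.53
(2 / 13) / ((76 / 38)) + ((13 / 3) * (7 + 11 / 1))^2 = 79093 / 13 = 6084.08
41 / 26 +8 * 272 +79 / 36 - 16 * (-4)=1050085 / 468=2243.77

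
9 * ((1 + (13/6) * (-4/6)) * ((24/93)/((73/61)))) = -1952/2263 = -0.86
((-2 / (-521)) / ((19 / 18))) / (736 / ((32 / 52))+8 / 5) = 15 / 4939601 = 0.00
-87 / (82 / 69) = -6003 / 82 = -73.21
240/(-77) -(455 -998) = 41571/77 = 539.88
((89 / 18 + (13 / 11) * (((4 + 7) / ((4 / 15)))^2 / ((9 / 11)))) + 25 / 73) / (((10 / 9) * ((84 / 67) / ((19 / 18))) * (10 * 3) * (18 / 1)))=3.46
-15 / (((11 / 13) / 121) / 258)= -553410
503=503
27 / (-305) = -27 / 305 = -0.09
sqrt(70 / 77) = sqrt(110) / 11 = 0.95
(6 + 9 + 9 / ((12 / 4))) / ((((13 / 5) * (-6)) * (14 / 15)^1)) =-225 / 182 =-1.24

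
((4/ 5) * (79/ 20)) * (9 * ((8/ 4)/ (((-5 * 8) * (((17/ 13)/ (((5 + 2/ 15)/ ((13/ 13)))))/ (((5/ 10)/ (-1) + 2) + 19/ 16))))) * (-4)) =10201191/ 170000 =60.01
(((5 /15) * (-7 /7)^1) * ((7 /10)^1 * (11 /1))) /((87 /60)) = -154 /87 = -1.77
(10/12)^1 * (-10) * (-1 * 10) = 250/3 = 83.33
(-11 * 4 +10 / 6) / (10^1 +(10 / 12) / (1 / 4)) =-127 / 40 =-3.18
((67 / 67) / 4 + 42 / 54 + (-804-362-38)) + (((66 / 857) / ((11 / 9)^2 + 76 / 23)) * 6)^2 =-2541524321964330659 / 2112720367778244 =-1202.96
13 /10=1.30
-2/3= -0.67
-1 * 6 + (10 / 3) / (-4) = -41 / 6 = -6.83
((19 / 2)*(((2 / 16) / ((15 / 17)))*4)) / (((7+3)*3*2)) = 0.09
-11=-11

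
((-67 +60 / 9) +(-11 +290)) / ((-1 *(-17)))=656 / 51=12.86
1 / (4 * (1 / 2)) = 1 / 2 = 0.50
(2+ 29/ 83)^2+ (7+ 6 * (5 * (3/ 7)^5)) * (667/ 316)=776041313557/ 36587561668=21.21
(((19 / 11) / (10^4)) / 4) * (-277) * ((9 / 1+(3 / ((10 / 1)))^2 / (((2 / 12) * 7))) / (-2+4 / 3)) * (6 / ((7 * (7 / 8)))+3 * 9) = 68771626263 / 15092000000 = 4.56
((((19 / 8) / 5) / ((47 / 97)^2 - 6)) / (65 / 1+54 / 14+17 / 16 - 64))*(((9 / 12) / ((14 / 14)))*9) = -592767 / 6309550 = -0.09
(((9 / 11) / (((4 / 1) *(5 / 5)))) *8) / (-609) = -6 / 2233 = -0.00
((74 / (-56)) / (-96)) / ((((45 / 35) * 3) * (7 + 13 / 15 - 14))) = -185 / 317952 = -0.00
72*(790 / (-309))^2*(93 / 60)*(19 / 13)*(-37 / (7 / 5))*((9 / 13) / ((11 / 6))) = -1468909220400 / 138054917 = -10640.04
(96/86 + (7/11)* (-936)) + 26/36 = -5055595/8514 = -593.80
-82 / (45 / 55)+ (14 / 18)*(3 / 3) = -895 / 9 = -99.44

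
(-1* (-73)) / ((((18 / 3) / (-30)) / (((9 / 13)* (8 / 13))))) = -26280 / 169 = -155.50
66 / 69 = 22 / 23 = 0.96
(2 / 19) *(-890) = -1780 / 19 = -93.68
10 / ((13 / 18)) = 180 / 13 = 13.85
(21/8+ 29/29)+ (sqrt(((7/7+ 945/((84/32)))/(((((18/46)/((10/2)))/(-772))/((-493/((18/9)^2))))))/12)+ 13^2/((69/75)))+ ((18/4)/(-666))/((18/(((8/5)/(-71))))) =4074516589/21751560+ 19* sqrt(32826405)/18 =6235.06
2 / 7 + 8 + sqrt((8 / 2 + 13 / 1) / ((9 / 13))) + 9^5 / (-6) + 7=-9821.26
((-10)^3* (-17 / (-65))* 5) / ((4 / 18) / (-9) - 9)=81000 / 559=144.90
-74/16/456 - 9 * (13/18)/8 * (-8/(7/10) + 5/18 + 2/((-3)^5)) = 18732743/2068416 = 9.06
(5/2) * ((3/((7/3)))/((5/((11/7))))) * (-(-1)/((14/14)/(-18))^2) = 16038/49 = 327.31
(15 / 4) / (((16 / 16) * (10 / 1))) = 3 / 8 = 0.38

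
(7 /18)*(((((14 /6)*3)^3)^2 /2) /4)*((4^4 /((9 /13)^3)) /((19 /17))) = 492136120112 /124659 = 3947858.72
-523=-523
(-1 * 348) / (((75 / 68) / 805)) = -1269968 / 5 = -253993.60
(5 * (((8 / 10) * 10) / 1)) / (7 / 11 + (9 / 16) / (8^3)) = 3604480 / 57443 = 62.75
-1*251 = -251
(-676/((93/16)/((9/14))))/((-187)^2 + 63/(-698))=-11324352/5296600883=-0.00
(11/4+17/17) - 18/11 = 93/44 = 2.11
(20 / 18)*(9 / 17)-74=-1248 / 17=-73.41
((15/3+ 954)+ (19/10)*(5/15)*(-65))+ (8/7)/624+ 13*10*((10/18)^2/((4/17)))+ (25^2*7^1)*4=274029601/14742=18588.36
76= 76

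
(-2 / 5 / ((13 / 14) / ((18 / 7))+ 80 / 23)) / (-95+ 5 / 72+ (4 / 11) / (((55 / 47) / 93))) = 1311552 / 831258503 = 0.00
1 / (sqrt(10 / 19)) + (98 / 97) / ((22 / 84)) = 5.24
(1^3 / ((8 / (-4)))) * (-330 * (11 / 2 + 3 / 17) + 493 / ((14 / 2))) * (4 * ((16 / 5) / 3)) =6865088 / 1785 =3845.99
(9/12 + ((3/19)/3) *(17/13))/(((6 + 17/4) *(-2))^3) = -1618/17023487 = -0.00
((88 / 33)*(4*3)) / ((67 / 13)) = 416 / 67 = 6.21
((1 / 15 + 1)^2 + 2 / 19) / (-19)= -5314 / 81225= -0.07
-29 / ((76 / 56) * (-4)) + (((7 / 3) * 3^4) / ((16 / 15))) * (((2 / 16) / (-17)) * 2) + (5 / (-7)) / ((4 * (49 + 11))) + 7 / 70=2.83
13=13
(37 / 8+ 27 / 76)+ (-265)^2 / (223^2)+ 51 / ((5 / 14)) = 5638584177 / 37794040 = 149.19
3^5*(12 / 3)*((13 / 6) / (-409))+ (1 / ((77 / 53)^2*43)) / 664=-356512656767 / 69237486472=-5.15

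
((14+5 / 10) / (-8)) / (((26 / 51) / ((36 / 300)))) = -0.43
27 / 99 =3 / 11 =0.27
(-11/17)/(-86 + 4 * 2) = 11/1326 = 0.01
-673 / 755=-0.89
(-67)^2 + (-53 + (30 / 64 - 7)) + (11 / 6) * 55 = 434909 / 96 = 4530.30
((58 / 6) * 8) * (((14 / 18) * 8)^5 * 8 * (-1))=-1022158176256 / 177147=-5770112.82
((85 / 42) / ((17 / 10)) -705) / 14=-7390 / 147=-50.27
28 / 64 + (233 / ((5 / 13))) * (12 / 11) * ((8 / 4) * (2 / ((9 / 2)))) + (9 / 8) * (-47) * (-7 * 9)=10346173 / 2640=3919.00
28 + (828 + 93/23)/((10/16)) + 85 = 166091/115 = 1444.27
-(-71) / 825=71 / 825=0.09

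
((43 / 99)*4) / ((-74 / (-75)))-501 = -609571 / 1221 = -499.24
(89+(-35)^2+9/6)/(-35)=-2631/70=-37.59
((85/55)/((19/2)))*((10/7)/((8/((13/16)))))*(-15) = -16575/46816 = -0.35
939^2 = 881721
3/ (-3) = -1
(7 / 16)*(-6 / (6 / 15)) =-6.56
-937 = -937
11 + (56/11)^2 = 4467/121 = 36.92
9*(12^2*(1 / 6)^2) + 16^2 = 292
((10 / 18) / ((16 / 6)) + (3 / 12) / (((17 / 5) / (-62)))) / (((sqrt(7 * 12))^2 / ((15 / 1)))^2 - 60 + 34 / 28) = 310625 / 1958196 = 0.16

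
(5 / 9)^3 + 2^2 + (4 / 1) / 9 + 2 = 4823 / 729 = 6.62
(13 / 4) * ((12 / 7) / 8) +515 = 28879 / 56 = 515.70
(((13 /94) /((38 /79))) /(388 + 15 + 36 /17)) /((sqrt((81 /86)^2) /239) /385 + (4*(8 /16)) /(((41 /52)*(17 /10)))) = 0.00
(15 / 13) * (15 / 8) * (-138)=-15525 / 52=-298.56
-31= -31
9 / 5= 1.80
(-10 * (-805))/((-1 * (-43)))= 8050/43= 187.21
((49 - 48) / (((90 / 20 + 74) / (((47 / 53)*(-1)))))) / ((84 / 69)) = -0.01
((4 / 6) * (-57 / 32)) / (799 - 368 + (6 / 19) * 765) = -0.00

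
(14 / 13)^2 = 196 / 169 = 1.16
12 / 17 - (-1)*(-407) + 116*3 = -991 / 17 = -58.29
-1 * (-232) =232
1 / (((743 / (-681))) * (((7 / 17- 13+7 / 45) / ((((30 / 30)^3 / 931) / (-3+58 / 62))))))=-16149915 / 421060644032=-0.00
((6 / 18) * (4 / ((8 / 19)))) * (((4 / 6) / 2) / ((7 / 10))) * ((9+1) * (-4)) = -3800 / 63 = -60.32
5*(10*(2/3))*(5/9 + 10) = 9500/27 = 351.85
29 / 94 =0.31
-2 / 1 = -2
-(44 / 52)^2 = -121 / 169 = -0.72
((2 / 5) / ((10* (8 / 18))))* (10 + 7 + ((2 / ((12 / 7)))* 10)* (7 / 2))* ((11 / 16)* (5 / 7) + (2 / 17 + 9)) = 3809019 / 76160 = 50.01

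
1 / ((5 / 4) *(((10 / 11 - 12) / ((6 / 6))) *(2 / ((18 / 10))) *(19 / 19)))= -99 / 1525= -0.06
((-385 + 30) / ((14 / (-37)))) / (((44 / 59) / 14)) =774965 / 44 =17612.84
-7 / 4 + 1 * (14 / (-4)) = -21 / 4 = -5.25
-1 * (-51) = 51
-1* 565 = -565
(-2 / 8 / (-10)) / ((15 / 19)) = 19 / 600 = 0.03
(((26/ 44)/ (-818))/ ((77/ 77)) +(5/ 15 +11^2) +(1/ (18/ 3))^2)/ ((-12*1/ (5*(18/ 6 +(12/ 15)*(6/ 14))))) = -18252013/ 107976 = -169.04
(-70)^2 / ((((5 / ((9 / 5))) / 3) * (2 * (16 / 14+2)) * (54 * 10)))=343 / 220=1.56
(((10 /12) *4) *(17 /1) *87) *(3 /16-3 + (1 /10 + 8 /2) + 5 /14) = 454053 /56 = 8108.09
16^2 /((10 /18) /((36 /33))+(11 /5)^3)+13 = 5414099 /150623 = 35.94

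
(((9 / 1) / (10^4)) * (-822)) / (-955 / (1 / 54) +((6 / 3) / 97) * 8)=358803 / 25011370000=0.00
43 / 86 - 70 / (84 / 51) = -42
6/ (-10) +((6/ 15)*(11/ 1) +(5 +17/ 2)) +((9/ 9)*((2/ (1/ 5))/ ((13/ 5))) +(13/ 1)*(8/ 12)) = 11627/ 390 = 29.81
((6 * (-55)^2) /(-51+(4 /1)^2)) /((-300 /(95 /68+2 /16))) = 25047 /9520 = 2.63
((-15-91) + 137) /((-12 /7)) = -217 /12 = -18.08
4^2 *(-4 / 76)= -16 / 19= -0.84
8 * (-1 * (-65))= 520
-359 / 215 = -1.67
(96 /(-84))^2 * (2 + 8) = 640 /49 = 13.06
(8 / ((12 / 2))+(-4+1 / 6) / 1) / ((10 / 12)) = -3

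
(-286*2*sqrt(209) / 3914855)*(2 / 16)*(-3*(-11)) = -4719*sqrt(209) / 7829710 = -0.01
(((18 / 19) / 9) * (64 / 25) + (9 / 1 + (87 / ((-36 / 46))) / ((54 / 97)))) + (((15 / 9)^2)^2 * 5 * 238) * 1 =8991.68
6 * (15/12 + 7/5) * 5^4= 19875/2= 9937.50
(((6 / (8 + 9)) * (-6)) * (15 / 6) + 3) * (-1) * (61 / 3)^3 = 2950753 / 153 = 19285.97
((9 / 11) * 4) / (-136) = -9 / 374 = -0.02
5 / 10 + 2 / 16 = 5 / 8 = 0.62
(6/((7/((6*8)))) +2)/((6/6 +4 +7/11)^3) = 200981/834148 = 0.24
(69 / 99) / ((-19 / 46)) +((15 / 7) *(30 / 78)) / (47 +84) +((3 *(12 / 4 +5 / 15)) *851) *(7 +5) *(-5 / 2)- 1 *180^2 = -2150416721293 / 7474467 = -287701.68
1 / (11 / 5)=5 / 11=0.45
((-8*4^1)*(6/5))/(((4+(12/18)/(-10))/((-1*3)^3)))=15552/59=263.59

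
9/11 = 0.82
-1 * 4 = -4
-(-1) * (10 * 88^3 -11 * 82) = 6813818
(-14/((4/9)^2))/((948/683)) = -129087/2528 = -51.06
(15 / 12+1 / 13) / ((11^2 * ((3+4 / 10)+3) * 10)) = 69 / 402688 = 0.00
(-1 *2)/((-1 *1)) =2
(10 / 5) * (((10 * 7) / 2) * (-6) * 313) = -131460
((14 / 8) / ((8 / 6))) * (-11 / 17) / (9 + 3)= -77 / 1088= -0.07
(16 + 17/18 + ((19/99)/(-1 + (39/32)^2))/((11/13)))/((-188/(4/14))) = -6282547/237420876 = -0.03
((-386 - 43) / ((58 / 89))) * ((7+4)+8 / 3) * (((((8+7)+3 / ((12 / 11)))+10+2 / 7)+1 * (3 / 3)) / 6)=-141409697 / 3248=-43537.47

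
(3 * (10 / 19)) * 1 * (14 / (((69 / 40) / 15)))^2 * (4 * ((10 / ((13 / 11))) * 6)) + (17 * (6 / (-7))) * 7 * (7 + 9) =620714757984 / 130663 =4750501.35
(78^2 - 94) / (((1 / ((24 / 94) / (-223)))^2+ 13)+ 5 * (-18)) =862560 / 109840273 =0.01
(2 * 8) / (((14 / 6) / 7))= 48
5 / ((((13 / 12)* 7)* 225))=0.00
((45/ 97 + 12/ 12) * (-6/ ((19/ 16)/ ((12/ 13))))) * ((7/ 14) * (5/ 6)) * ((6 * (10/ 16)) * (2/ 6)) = -85200/ 23959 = -3.56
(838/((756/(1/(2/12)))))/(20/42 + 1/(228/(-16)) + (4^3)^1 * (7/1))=7961/536742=0.01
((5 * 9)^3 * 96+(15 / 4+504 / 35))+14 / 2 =174960503 / 20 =8748025.15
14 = 14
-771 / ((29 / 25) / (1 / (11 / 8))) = -154200 / 319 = -483.39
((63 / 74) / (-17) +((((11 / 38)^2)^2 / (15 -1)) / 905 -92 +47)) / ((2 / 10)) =-748612721655691 / 3323469078496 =-225.25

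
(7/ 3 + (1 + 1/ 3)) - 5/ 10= 3.17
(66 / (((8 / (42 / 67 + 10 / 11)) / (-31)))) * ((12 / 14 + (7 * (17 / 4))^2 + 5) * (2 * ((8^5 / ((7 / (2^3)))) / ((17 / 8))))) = -688439630757888 / 55811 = -12335196121.87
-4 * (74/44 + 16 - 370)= 15502/11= 1409.27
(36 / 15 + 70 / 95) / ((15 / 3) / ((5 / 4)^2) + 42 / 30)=298 / 437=0.68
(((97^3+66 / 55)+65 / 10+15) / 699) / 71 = 3042319 / 165430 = 18.39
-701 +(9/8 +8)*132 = 503.50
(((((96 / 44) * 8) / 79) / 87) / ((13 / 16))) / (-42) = -512 / 6879873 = -0.00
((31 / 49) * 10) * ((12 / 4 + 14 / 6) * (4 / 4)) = 4960 / 147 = 33.74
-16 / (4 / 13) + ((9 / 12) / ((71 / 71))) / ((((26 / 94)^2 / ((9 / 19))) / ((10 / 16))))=-5044889 / 102752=-49.10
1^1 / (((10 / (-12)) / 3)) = -18 / 5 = -3.60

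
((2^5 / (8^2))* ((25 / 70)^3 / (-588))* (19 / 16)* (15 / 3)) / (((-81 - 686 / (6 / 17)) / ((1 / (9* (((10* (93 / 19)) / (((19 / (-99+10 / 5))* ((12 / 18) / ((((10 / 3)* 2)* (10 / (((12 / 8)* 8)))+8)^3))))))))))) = -7716375 / 570791982699114545152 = -0.00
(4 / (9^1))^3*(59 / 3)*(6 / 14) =3776 / 5103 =0.74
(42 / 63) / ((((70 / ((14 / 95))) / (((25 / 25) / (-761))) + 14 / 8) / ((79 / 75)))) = -632 / 325325925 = -0.00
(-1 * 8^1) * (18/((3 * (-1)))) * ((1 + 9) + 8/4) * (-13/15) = -2496/5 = -499.20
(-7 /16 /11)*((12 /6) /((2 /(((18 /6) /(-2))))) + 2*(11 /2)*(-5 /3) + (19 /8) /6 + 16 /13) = 26509 /36608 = 0.72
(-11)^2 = 121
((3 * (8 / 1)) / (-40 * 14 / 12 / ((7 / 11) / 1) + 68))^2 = 81 / 4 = 20.25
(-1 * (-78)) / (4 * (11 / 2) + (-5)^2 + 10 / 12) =1.63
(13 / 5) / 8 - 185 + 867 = 27293 / 40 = 682.32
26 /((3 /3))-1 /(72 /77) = 1795 /72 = 24.93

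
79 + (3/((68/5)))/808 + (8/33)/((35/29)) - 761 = -43267173907/63460320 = -681.80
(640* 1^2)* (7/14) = 320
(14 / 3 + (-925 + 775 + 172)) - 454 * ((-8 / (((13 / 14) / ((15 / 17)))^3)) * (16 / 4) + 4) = 345689978152 / 32381583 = 10675.51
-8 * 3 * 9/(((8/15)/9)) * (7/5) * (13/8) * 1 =-66339/8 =-8292.38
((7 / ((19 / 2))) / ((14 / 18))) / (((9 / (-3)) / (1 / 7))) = -6 / 133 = -0.05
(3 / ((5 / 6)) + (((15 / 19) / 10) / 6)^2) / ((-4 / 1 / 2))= -103973 / 57760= -1.80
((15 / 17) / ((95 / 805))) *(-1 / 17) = -2415 / 5491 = -0.44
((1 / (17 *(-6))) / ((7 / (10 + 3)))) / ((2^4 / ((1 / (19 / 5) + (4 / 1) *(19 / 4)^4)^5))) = -39863728864788.04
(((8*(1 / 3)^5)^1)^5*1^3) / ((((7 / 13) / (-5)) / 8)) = -17039360 / 5931020266101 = -0.00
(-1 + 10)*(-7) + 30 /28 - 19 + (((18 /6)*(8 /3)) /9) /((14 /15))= -79.98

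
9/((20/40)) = 18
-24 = -24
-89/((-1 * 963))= 89/963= 0.09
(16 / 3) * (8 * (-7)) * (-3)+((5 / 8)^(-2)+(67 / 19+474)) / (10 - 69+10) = 20626359 / 23275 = 886.20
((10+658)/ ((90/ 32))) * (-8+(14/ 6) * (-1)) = -331328/ 135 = -2454.28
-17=-17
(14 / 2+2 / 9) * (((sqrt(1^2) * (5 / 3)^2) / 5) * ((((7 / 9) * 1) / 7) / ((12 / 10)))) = 1625 / 4374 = 0.37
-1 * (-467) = 467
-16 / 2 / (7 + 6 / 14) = -14 / 13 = -1.08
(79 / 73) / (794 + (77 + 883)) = 79 / 128042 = 0.00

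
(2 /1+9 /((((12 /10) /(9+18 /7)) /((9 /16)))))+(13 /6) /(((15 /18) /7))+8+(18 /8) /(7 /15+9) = 6143289 /79520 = 77.25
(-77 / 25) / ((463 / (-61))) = 4697 / 11575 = 0.41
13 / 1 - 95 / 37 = 386 / 37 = 10.43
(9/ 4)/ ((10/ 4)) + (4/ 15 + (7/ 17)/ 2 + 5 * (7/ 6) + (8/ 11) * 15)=6775/ 374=18.11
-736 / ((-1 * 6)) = 368 / 3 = 122.67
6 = 6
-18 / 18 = -1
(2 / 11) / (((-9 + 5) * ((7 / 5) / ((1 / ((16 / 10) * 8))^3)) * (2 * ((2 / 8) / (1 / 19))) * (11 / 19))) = -625 / 222035968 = -0.00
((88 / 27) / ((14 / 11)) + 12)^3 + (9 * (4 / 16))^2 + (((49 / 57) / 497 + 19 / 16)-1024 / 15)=551028822061993 / 182149237620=3025.15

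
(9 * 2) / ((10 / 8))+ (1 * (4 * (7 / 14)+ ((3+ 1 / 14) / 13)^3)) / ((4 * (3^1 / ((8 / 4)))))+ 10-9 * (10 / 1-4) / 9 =3388452751 / 180857040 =18.74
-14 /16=-7 /8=-0.88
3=3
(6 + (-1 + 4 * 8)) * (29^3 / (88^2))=902393 / 7744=116.53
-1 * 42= -42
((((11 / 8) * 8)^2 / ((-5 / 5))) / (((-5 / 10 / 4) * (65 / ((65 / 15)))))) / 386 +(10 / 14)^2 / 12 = 39663 / 189140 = 0.21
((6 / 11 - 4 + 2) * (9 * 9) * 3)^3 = -58773123072 / 1331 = -44157117.26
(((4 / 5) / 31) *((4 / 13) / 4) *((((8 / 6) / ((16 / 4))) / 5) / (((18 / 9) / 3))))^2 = 4 / 101505625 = 0.00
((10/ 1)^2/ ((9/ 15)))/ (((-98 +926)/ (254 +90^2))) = 1044250/ 621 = 1681.56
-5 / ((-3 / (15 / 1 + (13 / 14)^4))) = 26.24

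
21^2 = 441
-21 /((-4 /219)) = 4599 /4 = 1149.75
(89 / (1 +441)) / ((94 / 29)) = 2581 / 41548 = 0.06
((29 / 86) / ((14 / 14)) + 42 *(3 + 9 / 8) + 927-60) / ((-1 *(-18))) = 178981 / 3096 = 57.81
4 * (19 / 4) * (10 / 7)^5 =1900000 / 16807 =113.05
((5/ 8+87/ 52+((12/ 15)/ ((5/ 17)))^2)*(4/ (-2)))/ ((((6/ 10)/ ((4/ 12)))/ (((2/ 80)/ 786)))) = -630271/ 1839240000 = -0.00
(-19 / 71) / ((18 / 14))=-0.21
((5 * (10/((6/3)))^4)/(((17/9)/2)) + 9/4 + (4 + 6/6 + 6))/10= 225901/680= 332.21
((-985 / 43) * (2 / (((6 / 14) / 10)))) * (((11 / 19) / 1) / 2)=-758450 / 2451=-309.45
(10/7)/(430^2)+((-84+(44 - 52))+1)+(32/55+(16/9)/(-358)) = -207397138777/2293629030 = -90.42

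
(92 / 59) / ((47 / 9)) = 828 / 2773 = 0.30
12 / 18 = 2 / 3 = 0.67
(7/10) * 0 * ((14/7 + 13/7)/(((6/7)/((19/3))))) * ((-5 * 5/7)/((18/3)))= 0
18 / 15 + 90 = 456 / 5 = 91.20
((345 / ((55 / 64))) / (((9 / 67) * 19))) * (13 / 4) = 320528 / 627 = 511.21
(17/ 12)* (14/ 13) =119/ 78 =1.53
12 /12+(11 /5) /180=1.01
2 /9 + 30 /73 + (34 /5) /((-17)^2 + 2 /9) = 5615282 /8550855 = 0.66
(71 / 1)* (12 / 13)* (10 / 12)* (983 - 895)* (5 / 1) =312400 / 13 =24030.77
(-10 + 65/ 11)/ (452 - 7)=-9/ 979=-0.01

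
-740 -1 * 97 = -837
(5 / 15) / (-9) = -1 / 27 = -0.04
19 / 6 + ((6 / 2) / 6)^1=11 / 3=3.67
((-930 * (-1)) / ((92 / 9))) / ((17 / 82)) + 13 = 176668 / 391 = 451.84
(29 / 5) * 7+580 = 3103 / 5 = 620.60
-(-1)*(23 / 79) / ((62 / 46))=529 / 2449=0.22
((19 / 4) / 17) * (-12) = -57 / 17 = -3.35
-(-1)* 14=14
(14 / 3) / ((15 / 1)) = 14 / 45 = 0.31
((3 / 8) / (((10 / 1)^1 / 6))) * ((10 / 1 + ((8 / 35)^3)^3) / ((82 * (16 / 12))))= 10640113032642453 / 517030589687500000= 0.02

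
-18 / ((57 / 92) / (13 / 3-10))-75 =1703 / 19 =89.63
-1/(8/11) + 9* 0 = -11/8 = -1.38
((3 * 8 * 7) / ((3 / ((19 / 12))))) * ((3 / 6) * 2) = 266 / 3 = 88.67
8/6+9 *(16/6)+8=100/3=33.33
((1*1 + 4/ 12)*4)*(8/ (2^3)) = 16/ 3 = 5.33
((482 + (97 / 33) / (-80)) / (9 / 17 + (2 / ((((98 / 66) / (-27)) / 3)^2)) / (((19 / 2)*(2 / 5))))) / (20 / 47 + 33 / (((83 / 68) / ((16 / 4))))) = 3849359659386409 / 1358575473355404480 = 0.00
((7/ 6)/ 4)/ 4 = 7/ 96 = 0.07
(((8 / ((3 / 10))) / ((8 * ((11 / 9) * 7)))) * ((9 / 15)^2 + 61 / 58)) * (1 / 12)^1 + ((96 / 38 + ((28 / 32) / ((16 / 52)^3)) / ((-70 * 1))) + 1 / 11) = 485274409 / 217226240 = 2.23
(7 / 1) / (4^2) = 7 / 16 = 0.44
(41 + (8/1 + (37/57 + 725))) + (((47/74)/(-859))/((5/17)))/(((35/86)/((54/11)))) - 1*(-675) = 5055385632404/3487389675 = 1449.62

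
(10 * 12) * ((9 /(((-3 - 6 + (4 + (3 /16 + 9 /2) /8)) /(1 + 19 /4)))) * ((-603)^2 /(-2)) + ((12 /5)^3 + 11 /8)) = 722568957261 /2825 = 255776622.04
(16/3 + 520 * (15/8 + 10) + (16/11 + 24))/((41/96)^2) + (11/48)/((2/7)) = 60396747199/1775136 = 34023.73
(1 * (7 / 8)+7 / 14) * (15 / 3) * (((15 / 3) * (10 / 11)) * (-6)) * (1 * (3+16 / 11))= -18375 / 22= -835.23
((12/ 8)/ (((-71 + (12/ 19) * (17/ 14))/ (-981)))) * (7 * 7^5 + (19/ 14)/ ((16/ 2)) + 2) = 736814450727/ 298912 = 2464987.86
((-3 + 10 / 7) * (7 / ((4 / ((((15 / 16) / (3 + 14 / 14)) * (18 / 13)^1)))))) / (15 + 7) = -135 / 3328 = -0.04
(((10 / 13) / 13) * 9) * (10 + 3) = 90 / 13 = 6.92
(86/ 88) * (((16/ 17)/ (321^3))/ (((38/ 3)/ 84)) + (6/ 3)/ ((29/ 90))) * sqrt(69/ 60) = 2296974070477 * sqrt(115)/ 3786742667730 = 6.50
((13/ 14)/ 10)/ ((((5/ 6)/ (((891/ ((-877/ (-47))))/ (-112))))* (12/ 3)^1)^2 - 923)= -205180926093/ 1904427046900420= -0.00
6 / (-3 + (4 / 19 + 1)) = -57 / 17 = -3.35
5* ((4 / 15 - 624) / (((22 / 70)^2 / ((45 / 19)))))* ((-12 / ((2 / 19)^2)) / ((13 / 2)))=19598481000 / 1573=12459301.34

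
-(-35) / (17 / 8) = 280 / 17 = 16.47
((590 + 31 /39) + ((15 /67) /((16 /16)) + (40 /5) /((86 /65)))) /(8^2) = 8385707 /898872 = 9.33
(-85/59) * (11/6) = -935/354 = -2.64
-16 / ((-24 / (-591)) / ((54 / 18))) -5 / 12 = -14189 / 12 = -1182.42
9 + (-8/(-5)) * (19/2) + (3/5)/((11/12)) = 1367/55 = 24.85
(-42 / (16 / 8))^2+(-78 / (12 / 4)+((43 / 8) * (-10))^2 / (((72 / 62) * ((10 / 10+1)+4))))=2867215 / 3456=829.63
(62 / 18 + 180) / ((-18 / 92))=-75946 / 81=-937.60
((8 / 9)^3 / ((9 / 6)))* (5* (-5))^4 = 400000000 / 2187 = 182898.95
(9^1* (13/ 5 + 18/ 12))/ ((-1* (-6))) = 123/ 20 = 6.15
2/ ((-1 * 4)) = -1/ 2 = -0.50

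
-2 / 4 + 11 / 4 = 9 / 4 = 2.25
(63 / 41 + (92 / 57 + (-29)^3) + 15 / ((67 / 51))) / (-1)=3816524105 / 156579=24374.43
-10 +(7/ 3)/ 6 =-173/ 18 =-9.61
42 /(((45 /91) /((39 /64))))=8281 /160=51.76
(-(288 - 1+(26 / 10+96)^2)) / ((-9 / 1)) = 1112.11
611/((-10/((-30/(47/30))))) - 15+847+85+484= 2571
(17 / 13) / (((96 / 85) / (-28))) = -10115 / 312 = -32.42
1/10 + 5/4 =27/20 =1.35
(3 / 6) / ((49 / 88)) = 44 / 49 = 0.90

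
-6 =-6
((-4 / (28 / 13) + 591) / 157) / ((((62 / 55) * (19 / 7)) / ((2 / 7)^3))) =907280 / 31718239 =0.03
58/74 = 29/37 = 0.78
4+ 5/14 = 61/14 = 4.36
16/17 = 0.94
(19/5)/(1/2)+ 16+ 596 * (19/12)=967.27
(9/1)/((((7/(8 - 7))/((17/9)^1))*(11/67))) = 1139/77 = 14.79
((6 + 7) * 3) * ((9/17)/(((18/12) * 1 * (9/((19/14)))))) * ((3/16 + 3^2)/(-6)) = -1729/544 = -3.18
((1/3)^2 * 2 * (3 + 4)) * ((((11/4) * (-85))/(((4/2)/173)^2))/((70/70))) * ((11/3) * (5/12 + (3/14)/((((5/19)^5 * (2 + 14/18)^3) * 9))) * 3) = -327467082845962301/8437500000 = -38810913.52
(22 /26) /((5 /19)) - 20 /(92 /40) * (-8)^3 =6660807 /1495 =4455.39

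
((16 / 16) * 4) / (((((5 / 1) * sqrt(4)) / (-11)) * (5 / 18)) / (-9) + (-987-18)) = -1782 / 447715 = -0.00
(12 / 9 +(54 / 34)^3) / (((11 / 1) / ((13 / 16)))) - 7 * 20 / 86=-137590621 / 111544752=-1.23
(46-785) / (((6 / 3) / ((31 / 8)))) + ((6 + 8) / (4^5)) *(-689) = -737911 / 512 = -1441.23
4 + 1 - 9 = -4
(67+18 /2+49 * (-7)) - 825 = -1092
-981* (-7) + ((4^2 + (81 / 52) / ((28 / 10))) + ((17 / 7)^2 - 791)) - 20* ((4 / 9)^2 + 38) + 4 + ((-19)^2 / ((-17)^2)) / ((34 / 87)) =10832799224647 / 2027968488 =5341.70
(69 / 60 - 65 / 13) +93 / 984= -6159 / 1640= -3.76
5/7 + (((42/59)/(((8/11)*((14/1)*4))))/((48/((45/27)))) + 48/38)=23841427/12052992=1.98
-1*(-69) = 69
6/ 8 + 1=7/ 4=1.75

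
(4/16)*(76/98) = 19/98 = 0.19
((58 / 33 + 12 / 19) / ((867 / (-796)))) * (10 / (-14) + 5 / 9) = 1703440 / 4892481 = 0.35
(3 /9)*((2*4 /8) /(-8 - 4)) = -1 /36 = -0.03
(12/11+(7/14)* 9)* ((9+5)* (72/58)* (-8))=-247968/319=-777.33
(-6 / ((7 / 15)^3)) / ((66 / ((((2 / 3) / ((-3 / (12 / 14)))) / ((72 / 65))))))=8125 / 52822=0.15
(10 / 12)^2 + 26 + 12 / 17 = 16769 / 612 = 27.40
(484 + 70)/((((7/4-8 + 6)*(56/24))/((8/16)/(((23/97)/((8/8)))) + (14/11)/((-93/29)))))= -1625.74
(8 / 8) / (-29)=-1 / 29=-0.03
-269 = -269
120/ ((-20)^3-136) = -5/ 339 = -0.01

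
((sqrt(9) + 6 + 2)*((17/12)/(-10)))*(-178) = 16643/60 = 277.38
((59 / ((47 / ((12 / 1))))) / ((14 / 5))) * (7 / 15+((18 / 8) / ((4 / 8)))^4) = 5813093 / 2632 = 2208.62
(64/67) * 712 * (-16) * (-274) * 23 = 4594712576/67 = 68577799.64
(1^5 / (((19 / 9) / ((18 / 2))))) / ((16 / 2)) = 81 / 152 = 0.53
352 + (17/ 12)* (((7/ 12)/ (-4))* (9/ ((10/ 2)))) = 112521/ 320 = 351.63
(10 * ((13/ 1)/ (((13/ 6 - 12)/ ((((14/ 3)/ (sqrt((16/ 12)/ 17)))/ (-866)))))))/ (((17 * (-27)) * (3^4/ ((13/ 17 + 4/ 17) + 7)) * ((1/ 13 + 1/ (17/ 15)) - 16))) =0.00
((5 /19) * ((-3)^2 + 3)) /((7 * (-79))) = -0.01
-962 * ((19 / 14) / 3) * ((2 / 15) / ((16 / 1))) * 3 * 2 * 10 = -217.60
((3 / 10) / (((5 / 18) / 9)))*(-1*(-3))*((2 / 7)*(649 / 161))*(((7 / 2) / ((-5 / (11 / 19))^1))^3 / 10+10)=324297698550507 / 966261625000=335.62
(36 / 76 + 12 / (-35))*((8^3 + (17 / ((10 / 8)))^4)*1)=1888019712 / 415625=4542.60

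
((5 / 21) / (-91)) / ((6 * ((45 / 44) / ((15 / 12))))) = -55 / 103194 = -0.00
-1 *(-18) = 18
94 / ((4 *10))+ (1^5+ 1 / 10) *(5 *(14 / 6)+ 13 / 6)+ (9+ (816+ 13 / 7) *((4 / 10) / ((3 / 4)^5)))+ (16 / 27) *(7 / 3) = 23925019 / 17010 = 1406.53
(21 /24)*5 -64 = -59.62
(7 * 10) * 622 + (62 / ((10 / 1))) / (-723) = 157397069 / 3615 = 43539.99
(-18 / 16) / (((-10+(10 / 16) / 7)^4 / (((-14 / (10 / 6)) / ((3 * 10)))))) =8605184 / 263553890625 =0.00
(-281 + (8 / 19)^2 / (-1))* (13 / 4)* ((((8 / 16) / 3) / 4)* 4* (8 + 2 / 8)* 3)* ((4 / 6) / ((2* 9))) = -4838405 / 34656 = -139.61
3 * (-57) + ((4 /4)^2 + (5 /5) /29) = -4929 /29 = -169.97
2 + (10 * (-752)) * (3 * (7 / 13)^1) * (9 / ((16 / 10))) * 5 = -4441474 / 13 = -341651.85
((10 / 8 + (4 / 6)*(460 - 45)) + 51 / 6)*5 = 17185 / 12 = 1432.08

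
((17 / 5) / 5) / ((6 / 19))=323 / 150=2.15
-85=-85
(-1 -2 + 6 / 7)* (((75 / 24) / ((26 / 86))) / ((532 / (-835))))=13464375 / 387296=34.77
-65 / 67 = -0.97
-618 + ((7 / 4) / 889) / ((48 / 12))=-1255775 / 2032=-618.00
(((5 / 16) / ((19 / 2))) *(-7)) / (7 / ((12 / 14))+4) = -0.02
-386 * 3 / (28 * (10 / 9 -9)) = 5211 / 994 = 5.24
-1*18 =-18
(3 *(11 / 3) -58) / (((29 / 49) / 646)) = -1487738 / 29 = -51301.31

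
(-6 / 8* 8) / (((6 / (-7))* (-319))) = -7 / 319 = -0.02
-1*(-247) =247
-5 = -5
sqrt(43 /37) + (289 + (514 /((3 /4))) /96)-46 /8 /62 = sqrt(1591) /37 + 660775 /2232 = 297.12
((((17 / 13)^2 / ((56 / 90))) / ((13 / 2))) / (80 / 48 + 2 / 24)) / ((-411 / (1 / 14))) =-4335 / 103239227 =-0.00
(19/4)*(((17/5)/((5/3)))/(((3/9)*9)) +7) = 36.48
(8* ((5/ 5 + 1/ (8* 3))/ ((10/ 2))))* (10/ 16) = 25/ 24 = 1.04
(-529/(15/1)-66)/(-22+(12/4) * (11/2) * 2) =-1519/165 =-9.21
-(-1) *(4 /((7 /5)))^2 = 400 /49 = 8.16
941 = 941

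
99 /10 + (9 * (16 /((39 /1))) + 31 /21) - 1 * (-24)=106657 /2730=39.07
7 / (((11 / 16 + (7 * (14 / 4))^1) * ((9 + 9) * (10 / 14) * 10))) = 196 / 90675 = 0.00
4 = 4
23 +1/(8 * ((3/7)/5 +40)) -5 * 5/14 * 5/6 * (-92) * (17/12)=216.95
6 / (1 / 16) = 96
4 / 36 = 1 / 9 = 0.11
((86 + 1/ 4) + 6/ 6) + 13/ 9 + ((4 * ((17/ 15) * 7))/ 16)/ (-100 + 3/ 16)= 25490393/ 287460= 88.67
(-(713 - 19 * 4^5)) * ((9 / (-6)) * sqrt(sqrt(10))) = -56229 * 10^(1 / 4) / 2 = -49995.44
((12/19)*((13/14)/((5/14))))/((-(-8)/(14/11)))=273/1045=0.26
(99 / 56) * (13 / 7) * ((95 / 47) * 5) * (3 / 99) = 18525 / 18424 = 1.01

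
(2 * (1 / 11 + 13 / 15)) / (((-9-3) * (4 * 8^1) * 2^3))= -79 / 126720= -0.00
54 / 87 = 18 / 29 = 0.62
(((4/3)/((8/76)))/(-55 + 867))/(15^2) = 19/274050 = 0.00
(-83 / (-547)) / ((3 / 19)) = 1577 / 1641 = 0.96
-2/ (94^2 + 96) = -1/ 4466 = -0.00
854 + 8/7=5986/7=855.14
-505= -505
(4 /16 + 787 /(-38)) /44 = -1555 /3344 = -0.47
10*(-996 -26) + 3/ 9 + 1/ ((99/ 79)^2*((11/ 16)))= -1101692627/ 107811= -10218.74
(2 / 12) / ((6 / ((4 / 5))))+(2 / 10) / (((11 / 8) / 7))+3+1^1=499 / 99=5.04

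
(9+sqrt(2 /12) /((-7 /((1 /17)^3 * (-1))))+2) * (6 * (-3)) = -198 - 3 * sqrt(6) /34391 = -198.00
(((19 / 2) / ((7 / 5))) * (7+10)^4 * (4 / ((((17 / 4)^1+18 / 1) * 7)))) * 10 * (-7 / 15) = -126951920 / 1869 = -67925.05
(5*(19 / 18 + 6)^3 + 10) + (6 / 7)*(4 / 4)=72136637 / 40824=1767.02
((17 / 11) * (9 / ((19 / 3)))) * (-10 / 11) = -4590 / 2299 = -2.00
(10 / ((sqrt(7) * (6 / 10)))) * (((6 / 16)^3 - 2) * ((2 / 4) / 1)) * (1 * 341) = -8499425 * sqrt(7) / 10752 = -2091.46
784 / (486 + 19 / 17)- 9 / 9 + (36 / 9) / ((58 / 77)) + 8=68221 / 4901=13.92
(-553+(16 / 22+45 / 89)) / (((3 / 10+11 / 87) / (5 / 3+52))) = -3603000600 / 51887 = -69439.37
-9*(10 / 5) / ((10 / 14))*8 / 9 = -112 / 5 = -22.40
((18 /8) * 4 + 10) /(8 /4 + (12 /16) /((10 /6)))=380 /49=7.76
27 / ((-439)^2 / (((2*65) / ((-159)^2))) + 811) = 3510 / 4872285031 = 0.00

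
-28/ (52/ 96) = -51.69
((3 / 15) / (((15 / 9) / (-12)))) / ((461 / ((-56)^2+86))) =-115992 / 11525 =-10.06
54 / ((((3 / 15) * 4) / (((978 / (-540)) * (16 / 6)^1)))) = -326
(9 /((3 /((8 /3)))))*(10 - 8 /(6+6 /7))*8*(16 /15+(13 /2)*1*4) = 688576 /45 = 15301.69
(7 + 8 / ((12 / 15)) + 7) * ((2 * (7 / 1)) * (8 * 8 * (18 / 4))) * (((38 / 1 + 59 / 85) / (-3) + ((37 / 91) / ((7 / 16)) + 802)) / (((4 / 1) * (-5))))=-147834705024 / 38675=-3822487.52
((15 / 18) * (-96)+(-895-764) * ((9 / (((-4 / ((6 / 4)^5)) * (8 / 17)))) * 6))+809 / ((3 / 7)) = 557896225 / 1536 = 363213.69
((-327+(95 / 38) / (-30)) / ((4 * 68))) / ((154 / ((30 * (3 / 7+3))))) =-58875 / 73304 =-0.80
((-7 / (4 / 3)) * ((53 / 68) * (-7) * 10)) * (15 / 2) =584325 / 272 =2148.25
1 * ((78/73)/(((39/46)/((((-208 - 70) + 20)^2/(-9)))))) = -680432/73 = -9320.99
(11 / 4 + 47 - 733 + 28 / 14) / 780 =-545 / 624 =-0.87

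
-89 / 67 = -1.33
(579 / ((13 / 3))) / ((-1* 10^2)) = -1737 / 1300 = -1.34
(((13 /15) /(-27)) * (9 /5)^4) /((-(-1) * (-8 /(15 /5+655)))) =346437 /12500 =27.71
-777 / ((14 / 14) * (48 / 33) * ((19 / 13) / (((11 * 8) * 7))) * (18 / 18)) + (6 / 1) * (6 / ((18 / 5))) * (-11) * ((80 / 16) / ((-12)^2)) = -308004917 / 1368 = -225149.79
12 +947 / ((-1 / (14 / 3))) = -13222 / 3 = -4407.33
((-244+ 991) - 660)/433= 87/433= 0.20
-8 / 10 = -4 / 5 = -0.80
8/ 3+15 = 53/ 3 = 17.67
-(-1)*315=315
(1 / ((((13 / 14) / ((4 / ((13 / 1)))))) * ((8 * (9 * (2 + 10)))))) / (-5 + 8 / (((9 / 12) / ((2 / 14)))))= -49 / 444132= -0.00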